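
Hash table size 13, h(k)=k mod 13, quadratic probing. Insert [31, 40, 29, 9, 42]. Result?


Insertions: 31->slot 5; 40->slot 1; 29->slot 3; 9->slot 9; 42->slot 4
Table: [None, 40, None, 29, 42, 31, None, None, None, 9, None, None, None]


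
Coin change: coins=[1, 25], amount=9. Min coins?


dp[0]=0; dp[i]=1+min(dp[i-c] for c in coins)
...dp[4]=4, dp[5]=5, dp[6]=6, dp[7]=7, dp[8]=8, dp[9]=9
Minimum coins for 9 = 9


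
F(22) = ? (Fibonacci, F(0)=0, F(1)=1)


F(n)=F(n-1)+F(n-2)
...F(20)=6765, F(21)=10946, F(22)=17711


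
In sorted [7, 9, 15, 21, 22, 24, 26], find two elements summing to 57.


Two pointers: lo=0, hi=6
No pair sums to 57


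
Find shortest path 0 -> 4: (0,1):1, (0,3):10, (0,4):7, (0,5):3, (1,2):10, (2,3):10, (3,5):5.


Dijkstra from 0:
Distances: {0: 0, 1: 1, 2: 11, 3: 8, 4: 7, 5: 3}
Shortest distance to 4 = 7, path = [0, 4]


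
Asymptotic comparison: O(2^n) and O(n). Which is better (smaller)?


linear grows slower than exponential
O(n) is asymptotically smaller; O(2^n) grows faster


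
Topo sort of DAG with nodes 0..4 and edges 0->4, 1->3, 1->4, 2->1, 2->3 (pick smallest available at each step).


Kahn's algorithm, process smallest node first
Order: [0, 2, 1, 3, 4]


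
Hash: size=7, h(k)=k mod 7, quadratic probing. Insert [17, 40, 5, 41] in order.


Insertions: 17->slot 3; 40->slot 5; 5->slot 6; 41->slot 0
Table: [41, None, None, 17, None, 40, 5]


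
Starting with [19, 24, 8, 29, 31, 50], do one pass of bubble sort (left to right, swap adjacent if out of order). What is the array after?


After one pass: [19, 8, 24, 29, 31, 50]


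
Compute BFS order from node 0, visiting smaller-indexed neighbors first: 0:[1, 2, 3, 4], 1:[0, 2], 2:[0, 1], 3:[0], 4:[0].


BFS queue: start with [0]
Visit order: [0, 1, 2, 3, 4]


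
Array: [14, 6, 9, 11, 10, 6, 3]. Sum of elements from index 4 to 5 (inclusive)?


Prefix sums: [0, 14, 20, 29, 40, 50, 56, 59]
Sum[4..5] = prefix[6] - prefix[4] = 56 - 40 = 16


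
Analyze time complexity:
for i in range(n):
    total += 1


Per nesting level: O(n) = O(n)
Complexity: O(n)


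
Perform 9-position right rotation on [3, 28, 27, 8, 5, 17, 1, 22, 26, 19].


Right rotate by 9: [28, 27, 8, 5, 17, 1, 22, 26, 19, 3]


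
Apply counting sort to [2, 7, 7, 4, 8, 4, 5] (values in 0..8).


Count array: [0, 0, 1, 0, 2, 1, 0, 2, 1]
Reconstruct: [2, 4, 4, 5, 7, 7, 8]


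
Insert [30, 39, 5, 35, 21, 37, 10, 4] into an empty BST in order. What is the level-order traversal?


Root = 30; build tree by BST insertion.
Level-Order traversal: [30, 5, 39, 4, 21, 35, 10, 37]


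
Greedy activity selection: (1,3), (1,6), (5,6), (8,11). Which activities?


Greedy: pick earliest-ending, then skip overlaps.
Selected (3 activities): [(1, 3), (5, 6), (8, 11)]


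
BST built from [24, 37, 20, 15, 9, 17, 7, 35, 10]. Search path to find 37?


BST root = 24
Search for 37: compare at each node
Path: [24, 37]


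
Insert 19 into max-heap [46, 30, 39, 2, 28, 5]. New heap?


Append 19: [46, 30, 39, 2, 28, 5, 19]
Bubble up: no swaps needed
Result: [46, 30, 39, 2, 28, 5, 19]


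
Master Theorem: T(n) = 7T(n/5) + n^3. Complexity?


a=7, b=5, c=3. log_5(7)=1.209 < c=3. Case 3: O(n^c) = O(n^3)
Complexity: O(n^3)


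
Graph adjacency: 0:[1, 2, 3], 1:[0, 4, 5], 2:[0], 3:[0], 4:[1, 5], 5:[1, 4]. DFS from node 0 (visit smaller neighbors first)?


DFS stack-based: start with [0]
Visit order: [0, 1, 4, 5, 2, 3]


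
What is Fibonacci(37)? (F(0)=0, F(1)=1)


F(n)=F(n-1)+F(n-2)
...F(35)=9227465, F(36)=14930352, F(37)=24157817


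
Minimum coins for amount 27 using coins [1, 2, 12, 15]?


dp[0]=0; dp[i]=1+min(dp[i-c] for c in coins)
...dp[22]=5, dp[23]=5, dp[24]=2, dp[25]=3, dp[26]=3, dp[27]=2
Minimum coins for 27 = 2


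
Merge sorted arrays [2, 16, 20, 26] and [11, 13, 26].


Compare heads, take smaller each step.
Merged: [2, 11, 13, 16, 20, 26, 26]


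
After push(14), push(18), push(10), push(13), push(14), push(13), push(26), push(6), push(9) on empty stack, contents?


push(14) -> [14]
push(18) -> [14, 18]
push(10) -> [14, 18, 10]
push(13) -> [14, 18, 10, 13]
push(14) -> [14, 18, 10, 13, 14]
push(13) -> [14, 18, 10, 13, 14, 13]
push(26) -> [14, 18, 10, 13, 14, 13, 26]
push(6) -> [14, 18, 10, 13, 14, 13, 26, 6]
push(9) -> [14, 18, 10, 13, 14, 13, 26, 6, 9]
Final stack (bottom to top): [14, 18, 10, 13, 14, 13, 26, 6, 9]


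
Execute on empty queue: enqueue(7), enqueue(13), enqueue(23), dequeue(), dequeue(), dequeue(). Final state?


enqueue(7) -> [7]
enqueue(13) -> [7, 13]
enqueue(23) -> [7, 13, 23]
dequeue() returns 7 -> [13, 23]
dequeue() returns 13 -> [23]
dequeue() returns 23 -> []
Final queue (front to back): []


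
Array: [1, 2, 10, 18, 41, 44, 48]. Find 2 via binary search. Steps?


Search for 2:
[0,6] mid=3 arr[3]=18
[0,2] mid=1 arr[1]=2
Total: 2 comparisons


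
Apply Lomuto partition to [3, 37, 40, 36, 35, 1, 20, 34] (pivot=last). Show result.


Elements <= 34 go left of pivot.
Result: [3, 1, 20, 34, 35, 37, 40, 36], pivot at index 3


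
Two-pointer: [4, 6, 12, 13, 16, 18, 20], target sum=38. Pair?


Two pointers: lo=0, hi=6
Found pair: (18, 20) summing to 38


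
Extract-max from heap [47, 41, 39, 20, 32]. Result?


Max = 47
Replace root with last, heapify down
Resulting heap: [41, 32, 39, 20]


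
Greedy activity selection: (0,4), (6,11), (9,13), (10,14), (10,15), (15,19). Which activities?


Greedy: pick earliest-ending, then skip overlaps.
Selected (3 activities): [(0, 4), (6, 11), (15, 19)]


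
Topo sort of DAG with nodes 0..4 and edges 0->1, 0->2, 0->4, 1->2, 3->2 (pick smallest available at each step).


Kahn's algorithm, process smallest node first
Order: [0, 1, 3, 2, 4]


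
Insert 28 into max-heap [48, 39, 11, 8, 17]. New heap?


Append 28: [48, 39, 11, 8, 17, 28]
Bubble up: swap idx 5(28) with idx 2(11)
Result: [48, 39, 28, 8, 17, 11]


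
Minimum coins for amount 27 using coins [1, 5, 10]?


dp[0]=0; dp[i]=1+min(dp[i-c] for c in coins)
...dp[22]=4, dp[23]=5, dp[24]=6, dp[25]=3, dp[26]=4, dp[27]=5
Minimum coins for 27 = 5


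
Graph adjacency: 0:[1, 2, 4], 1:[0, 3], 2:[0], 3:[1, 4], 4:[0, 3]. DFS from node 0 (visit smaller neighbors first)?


DFS stack-based: start with [0]
Visit order: [0, 1, 3, 4, 2]


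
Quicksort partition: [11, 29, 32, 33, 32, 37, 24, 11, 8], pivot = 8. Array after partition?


Elements <= 8 go left of pivot.
Result: [8, 29, 32, 33, 32, 37, 24, 11, 11], pivot at index 0


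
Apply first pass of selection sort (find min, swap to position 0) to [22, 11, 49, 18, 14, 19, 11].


After one pass: [11, 22, 49, 18, 14, 19, 11]


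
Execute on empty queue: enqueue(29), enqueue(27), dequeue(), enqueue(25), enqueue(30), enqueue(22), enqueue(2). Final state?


enqueue(29) -> [29]
enqueue(27) -> [29, 27]
dequeue() returns 29 -> [27]
enqueue(25) -> [27, 25]
enqueue(30) -> [27, 25, 30]
enqueue(22) -> [27, 25, 30, 22]
enqueue(2) -> [27, 25, 30, 22, 2]
Final queue (front to back): [27, 25, 30, 22, 2]


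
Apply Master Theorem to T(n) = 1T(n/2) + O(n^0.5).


a=1, b=2, c=0.5. log_2(1)=0 < c=0.5. Case 3: O(n^c) = O(sqrt(n))
Complexity: O(sqrt(n))


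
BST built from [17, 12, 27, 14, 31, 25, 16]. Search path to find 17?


BST root = 17
Search for 17: compare at each node
Path: [17]


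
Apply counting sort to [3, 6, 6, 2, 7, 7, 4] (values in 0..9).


Count array: [0, 0, 1, 1, 1, 0, 2, 2, 0, 0]
Reconstruct: [2, 3, 4, 6, 6, 7, 7]


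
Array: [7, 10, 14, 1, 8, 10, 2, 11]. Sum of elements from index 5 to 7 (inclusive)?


Prefix sums: [0, 7, 17, 31, 32, 40, 50, 52, 63]
Sum[5..7] = prefix[8] - prefix[5] = 63 - 40 = 23


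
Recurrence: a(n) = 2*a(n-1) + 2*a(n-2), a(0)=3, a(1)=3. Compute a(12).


Build bottom-up:
...a(10)=34752, a(11)=94944, a(12)=2*94944+2*34752=259392


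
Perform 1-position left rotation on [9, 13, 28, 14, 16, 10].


Left rotate by 1: [13, 28, 14, 16, 10, 9]


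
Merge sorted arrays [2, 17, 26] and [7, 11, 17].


Compare heads, take smaller each step.
Merged: [2, 7, 11, 17, 17, 26]


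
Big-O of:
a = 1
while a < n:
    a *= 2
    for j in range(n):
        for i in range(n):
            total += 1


Per nesting level: O(log n) * O(n) * O(n) = O(n^2 log n)
Complexity: O(n^2 log n)


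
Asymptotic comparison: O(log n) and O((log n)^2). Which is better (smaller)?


logarithmic grows slower than polylogarithmic
O(log n) is asymptotically smaller; O((log n)^2) grows faster


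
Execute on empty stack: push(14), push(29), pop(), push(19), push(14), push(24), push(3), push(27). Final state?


push(14) -> [14]
push(29) -> [14, 29]
pop() returns 29 -> [14]
push(19) -> [14, 19]
push(14) -> [14, 19, 14]
push(24) -> [14, 19, 14, 24]
push(3) -> [14, 19, 14, 24, 3]
push(27) -> [14, 19, 14, 24, 3, 27]
Final stack (bottom to top): [14, 19, 14, 24, 3, 27]


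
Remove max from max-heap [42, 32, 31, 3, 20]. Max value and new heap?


Max = 42
Replace root with last, heapify down
Resulting heap: [32, 20, 31, 3]


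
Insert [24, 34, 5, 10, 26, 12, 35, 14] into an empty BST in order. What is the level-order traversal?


Root = 24; build tree by BST insertion.
Level-Order traversal: [24, 5, 34, 10, 26, 35, 12, 14]


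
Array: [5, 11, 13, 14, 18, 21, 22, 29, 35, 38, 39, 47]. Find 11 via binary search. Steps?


Search for 11:
[0,11] mid=5 arr[5]=21
[0,4] mid=2 arr[2]=13
[0,1] mid=0 arr[0]=5
[1,1] mid=1 arr[1]=11
Total: 4 comparisons


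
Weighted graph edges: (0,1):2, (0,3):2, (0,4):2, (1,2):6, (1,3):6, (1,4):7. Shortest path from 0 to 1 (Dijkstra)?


Dijkstra from 0:
Distances: {0: 0, 1: 2, 2: 8, 3: 2, 4: 2}
Shortest distance to 1 = 2, path = [0, 1]


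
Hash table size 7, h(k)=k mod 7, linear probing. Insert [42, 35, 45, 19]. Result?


Insertions: 42->slot 0; 35->slot 1; 45->slot 3; 19->slot 5
Table: [42, 35, None, 45, None, 19, None]


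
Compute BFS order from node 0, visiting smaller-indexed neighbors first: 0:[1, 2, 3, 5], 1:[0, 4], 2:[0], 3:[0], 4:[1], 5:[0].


BFS queue: start with [0]
Visit order: [0, 1, 2, 3, 5, 4]


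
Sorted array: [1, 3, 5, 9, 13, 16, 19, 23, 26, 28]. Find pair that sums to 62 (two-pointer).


Two pointers: lo=0, hi=9
No pair sums to 62


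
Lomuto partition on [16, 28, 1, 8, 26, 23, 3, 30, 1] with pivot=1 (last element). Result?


Elements <= 1 go left of pivot.
Result: [1, 1, 16, 8, 26, 23, 3, 30, 28], pivot at index 1


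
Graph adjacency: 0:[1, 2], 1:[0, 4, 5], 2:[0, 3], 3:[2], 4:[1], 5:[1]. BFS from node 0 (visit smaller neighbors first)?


BFS queue: start with [0]
Visit order: [0, 1, 2, 4, 5, 3]


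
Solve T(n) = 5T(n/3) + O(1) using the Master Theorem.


a=5, b=3, c=0. log_3(5)=1.465 > c=0. Case 1: O(n^log_b(a)) = O(n^1.465)
Complexity: O(n^1.465)


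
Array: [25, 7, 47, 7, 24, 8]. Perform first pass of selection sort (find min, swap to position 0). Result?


After one pass: [7, 25, 47, 7, 24, 8]


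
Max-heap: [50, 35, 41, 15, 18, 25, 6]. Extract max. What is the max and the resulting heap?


Max = 50
Replace root with last, heapify down
Resulting heap: [41, 35, 25, 15, 18, 6]


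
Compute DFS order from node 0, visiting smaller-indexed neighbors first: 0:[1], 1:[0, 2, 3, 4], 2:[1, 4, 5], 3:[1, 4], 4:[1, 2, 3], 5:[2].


DFS stack-based: start with [0]
Visit order: [0, 1, 2, 4, 3, 5]


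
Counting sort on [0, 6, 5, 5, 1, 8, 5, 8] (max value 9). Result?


Count array: [1, 1, 0, 0, 0, 3, 1, 0, 2, 0]
Reconstruct: [0, 1, 5, 5, 5, 6, 8, 8]


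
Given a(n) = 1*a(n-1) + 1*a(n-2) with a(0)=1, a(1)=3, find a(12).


Build bottom-up:
...a(10)=199, a(11)=322, a(12)=1*322+1*199=521


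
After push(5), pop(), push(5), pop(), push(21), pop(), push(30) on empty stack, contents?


push(5) -> [5]
pop() returns 5 -> []
push(5) -> [5]
pop() returns 5 -> []
push(21) -> [21]
pop() returns 21 -> []
push(30) -> [30]
Final stack (bottom to top): [30]


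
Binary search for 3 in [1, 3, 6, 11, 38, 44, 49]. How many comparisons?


Search for 3:
[0,6] mid=3 arr[3]=11
[0,2] mid=1 arr[1]=3
Total: 2 comparisons


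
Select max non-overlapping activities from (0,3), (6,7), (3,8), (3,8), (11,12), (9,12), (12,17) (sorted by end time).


Greedy: pick earliest-ending, then skip overlaps.
Selected (4 activities): [(0, 3), (6, 7), (11, 12), (12, 17)]


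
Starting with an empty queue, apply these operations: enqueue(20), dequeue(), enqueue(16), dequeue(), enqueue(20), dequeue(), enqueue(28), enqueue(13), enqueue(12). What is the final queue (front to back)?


enqueue(20) -> [20]
dequeue() returns 20 -> []
enqueue(16) -> [16]
dequeue() returns 16 -> []
enqueue(20) -> [20]
dequeue() returns 20 -> []
enqueue(28) -> [28]
enqueue(13) -> [28, 13]
enqueue(12) -> [28, 13, 12]
Final queue (front to back): [28, 13, 12]


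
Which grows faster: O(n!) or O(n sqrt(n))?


n^1.5 grows slower than factorial
O(n sqrt(n)) is asymptotically smaller; O(n!) grows faster


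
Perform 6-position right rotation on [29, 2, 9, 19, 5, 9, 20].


Right rotate by 6: [2, 9, 19, 5, 9, 20, 29]


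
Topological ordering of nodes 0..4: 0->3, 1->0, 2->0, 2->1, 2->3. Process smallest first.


Kahn's algorithm, process smallest node first
Order: [2, 1, 0, 3, 4]


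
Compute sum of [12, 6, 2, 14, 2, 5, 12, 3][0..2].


Prefix sums: [0, 12, 18, 20, 34, 36, 41, 53, 56]
Sum[0..2] = prefix[3] - prefix[0] = 20 - 0 = 20


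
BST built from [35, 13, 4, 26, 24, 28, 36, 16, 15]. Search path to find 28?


BST root = 35
Search for 28: compare at each node
Path: [35, 13, 26, 28]


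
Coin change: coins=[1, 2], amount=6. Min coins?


dp[0]=0; dp[i]=1+min(dp[i-c] for c in coins)
...dp[1]=1, dp[2]=1, dp[3]=2, dp[4]=2, dp[5]=3, dp[6]=3
Minimum coins for 6 = 3


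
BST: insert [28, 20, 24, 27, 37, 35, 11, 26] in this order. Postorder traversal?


Root = 28; build tree by BST insertion.
Postorder traversal: [11, 26, 27, 24, 20, 35, 37, 28]


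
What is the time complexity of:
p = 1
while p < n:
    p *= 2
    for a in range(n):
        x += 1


Per nesting level: O(log n) * O(n) = O(n log n)
Complexity: O(n log n)


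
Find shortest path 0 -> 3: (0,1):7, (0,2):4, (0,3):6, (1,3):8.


Dijkstra from 0:
Distances: {0: 0, 1: 7, 2: 4, 3: 6}
Shortest distance to 3 = 6, path = [0, 3]


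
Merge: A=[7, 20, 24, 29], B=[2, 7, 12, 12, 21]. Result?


Compare heads, take smaller each step.
Merged: [2, 7, 7, 12, 12, 20, 21, 24, 29]


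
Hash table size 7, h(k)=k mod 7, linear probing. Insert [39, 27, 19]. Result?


Insertions: 39->slot 4; 27->slot 6; 19->slot 5
Table: [None, None, None, None, 39, 19, 27]


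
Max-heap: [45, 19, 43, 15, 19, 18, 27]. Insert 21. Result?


Append 21: [45, 19, 43, 15, 19, 18, 27, 21]
Bubble up: swap idx 7(21) with idx 3(15); swap idx 3(21) with idx 1(19)
Result: [45, 21, 43, 19, 19, 18, 27, 15]


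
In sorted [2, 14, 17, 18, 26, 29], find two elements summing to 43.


Two pointers: lo=0, hi=5
Found pair: (14, 29) summing to 43


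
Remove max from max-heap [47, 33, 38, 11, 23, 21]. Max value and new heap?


Max = 47
Replace root with last, heapify down
Resulting heap: [38, 33, 21, 11, 23]


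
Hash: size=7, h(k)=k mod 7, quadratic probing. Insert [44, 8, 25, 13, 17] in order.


Insertions: 44->slot 2; 8->slot 1; 25->slot 4; 13->slot 6; 17->slot 3
Table: [None, 8, 44, 17, 25, None, 13]


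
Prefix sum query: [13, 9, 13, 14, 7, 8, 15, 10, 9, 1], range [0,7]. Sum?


Prefix sums: [0, 13, 22, 35, 49, 56, 64, 79, 89, 98, 99]
Sum[0..7] = prefix[8] - prefix[0] = 89 - 0 = 89


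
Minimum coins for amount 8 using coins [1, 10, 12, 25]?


dp[0]=0; dp[i]=1+min(dp[i-c] for c in coins)
...dp[3]=3, dp[4]=4, dp[5]=5, dp[6]=6, dp[7]=7, dp[8]=8
Minimum coins for 8 = 8


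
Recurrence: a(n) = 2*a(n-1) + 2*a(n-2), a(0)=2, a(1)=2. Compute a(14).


Build bottom-up:
...a(12)=172928, a(13)=472448, a(14)=2*472448+2*172928=1290752


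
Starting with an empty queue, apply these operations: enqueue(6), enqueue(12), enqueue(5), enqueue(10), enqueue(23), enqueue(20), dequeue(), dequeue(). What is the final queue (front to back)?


enqueue(6) -> [6]
enqueue(12) -> [6, 12]
enqueue(5) -> [6, 12, 5]
enqueue(10) -> [6, 12, 5, 10]
enqueue(23) -> [6, 12, 5, 10, 23]
enqueue(20) -> [6, 12, 5, 10, 23, 20]
dequeue() returns 6 -> [12, 5, 10, 23, 20]
dequeue() returns 12 -> [5, 10, 23, 20]
Final queue (front to back): [5, 10, 23, 20]


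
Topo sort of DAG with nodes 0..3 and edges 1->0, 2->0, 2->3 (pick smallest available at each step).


Kahn's algorithm, process smallest node first
Order: [1, 2, 0, 3]


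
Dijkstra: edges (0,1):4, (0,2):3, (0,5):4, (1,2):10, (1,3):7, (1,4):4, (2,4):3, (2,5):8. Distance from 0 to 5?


Dijkstra from 0:
Distances: {0: 0, 1: 4, 2: 3, 3: 11, 4: 6, 5: 4}
Shortest distance to 5 = 4, path = [0, 5]


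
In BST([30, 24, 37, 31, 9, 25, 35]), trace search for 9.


BST root = 30
Search for 9: compare at each node
Path: [30, 24, 9]


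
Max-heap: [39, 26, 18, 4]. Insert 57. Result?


Append 57: [39, 26, 18, 4, 57]
Bubble up: swap idx 4(57) with idx 1(26); swap idx 1(57) with idx 0(39)
Result: [57, 39, 18, 4, 26]


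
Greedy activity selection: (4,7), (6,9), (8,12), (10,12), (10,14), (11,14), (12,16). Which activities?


Greedy: pick earliest-ending, then skip overlaps.
Selected (3 activities): [(4, 7), (8, 12), (12, 16)]


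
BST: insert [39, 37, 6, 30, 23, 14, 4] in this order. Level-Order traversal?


Root = 39; build tree by BST insertion.
Level-Order traversal: [39, 37, 6, 4, 30, 23, 14]


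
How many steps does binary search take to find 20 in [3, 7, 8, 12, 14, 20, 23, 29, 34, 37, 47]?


Search for 20:
[0,10] mid=5 arr[5]=20
Total: 1 comparisons


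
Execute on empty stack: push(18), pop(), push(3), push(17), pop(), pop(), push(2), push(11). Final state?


push(18) -> [18]
pop() returns 18 -> []
push(3) -> [3]
push(17) -> [3, 17]
pop() returns 17 -> [3]
pop() returns 3 -> []
push(2) -> [2]
push(11) -> [2, 11]
Final stack (bottom to top): [2, 11]


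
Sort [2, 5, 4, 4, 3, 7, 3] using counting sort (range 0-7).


Count array: [0, 0, 1, 2, 2, 1, 0, 1]
Reconstruct: [2, 3, 3, 4, 4, 5, 7]


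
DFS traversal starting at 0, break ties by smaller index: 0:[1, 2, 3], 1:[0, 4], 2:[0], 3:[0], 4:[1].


DFS stack-based: start with [0]
Visit order: [0, 1, 4, 2, 3]


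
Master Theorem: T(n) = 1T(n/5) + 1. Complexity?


a=1, b=5, c=0. log_5(1)=0 = c=0. Case 2: O(n^c log n) = O(log n)
Complexity: O(log n)


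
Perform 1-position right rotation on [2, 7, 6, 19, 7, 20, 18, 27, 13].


Right rotate by 1: [13, 2, 7, 6, 19, 7, 20, 18, 27]


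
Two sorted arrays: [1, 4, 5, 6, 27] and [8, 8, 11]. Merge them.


Compare heads, take smaller each step.
Merged: [1, 4, 5, 6, 8, 8, 11, 27]


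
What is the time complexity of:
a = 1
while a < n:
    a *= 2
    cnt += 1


Per nesting level: O(log n) = O(log n)
Complexity: O(log n)


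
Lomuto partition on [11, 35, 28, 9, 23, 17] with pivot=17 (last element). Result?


Elements <= 17 go left of pivot.
Result: [11, 9, 17, 35, 23, 28], pivot at index 2


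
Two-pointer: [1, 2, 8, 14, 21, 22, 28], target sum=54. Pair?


Two pointers: lo=0, hi=6
No pair sums to 54


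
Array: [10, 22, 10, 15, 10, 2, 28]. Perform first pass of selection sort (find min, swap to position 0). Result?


After one pass: [2, 22, 10, 15, 10, 10, 28]


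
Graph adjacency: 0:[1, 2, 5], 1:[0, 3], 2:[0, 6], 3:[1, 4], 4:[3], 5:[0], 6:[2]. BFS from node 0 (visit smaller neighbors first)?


BFS queue: start with [0]
Visit order: [0, 1, 2, 5, 3, 6, 4]


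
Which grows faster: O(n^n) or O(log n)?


logarithmic grows slower than n^n
O(log n) is asymptotically smaller; O(n^n) grows faster


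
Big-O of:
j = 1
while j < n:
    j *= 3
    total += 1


Per nesting level: O(log n) = O(log n)
Complexity: O(log n)


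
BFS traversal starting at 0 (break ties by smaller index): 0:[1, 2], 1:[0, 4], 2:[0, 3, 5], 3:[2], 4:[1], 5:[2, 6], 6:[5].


BFS queue: start with [0]
Visit order: [0, 1, 2, 4, 3, 5, 6]


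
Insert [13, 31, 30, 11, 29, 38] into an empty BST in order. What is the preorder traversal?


Root = 13; build tree by BST insertion.
Preorder traversal: [13, 11, 31, 30, 29, 38]


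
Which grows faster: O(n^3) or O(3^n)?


cubic grows slower than exponential (base 3)
O(n^3) is asymptotically smaller; O(3^n) grows faster


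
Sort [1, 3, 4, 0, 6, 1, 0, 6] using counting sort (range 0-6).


Count array: [2, 2, 0, 1, 1, 0, 2]
Reconstruct: [0, 0, 1, 1, 3, 4, 6, 6]


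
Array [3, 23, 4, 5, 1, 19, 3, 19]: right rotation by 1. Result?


Right rotate by 1: [19, 3, 23, 4, 5, 1, 19, 3]


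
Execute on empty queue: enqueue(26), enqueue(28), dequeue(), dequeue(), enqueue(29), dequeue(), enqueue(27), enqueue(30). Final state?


enqueue(26) -> [26]
enqueue(28) -> [26, 28]
dequeue() returns 26 -> [28]
dequeue() returns 28 -> []
enqueue(29) -> [29]
dequeue() returns 29 -> []
enqueue(27) -> [27]
enqueue(30) -> [27, 30]
Final queue (front to back): [27, 30]


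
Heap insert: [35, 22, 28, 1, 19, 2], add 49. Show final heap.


Append 49: [35, 22, 28, 1, 19, 2, 49]
Bubble up: swap idx 6(49) with idx 2(28); swap idx 2(49) with idx 0(35)
Result: [49, 22, 35, 1, 19, 2, 28]


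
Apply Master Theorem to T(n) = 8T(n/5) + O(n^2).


a=8, b=5, c=2. log_5(8)=1.292 < c=2. Case 3: O(n^c) = O(n^2)
Complexity: O(n^2)


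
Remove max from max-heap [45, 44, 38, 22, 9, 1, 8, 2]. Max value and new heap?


Max = 45
Replace root with last, heapify down
Resulting heap: [44, 22, 38, 2, 9, 1, 8]


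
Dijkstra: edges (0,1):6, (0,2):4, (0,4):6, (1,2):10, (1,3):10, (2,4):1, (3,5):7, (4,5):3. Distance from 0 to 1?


Dijkstra from 0:
Distances: {0: 0, 1: 6, 2: 4, 3: 15, 4: 5, 5: 8}
Shortest distance to 1 = 6, path = [0, 1]


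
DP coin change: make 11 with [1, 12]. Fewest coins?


dp[0]=0; dp[i]=1+min(dp[i-c] for c in coins)
...dp[6]=6, dp[7]=7, dp[8]=8, dp[9]=9, dp[10]=10, dp[11]=11
Minimum coins for 11 = 11


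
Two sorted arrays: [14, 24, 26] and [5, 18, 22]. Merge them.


Compare heads, take smaller each step.
Merged: [5, 14, 18, 22, 24, 26]


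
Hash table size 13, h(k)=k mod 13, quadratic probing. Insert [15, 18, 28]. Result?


Insertions: 15->slot 2; 18->slot 5; 28->slot 3
Table: [None, None, 15, 28, None, 18, None, None, None, None, None, None, None]


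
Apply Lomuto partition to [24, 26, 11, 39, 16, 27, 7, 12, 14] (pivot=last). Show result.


Elements <= 14 go left of pivot.
Result: [11, 7, 12, 14, 16, 27, 26, 24, 39], pivot at index 3


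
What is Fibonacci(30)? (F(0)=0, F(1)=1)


F(n)=F(n-1)+F(n-2)
...F(28)=317811, F(29)=514229, F(30)=832040


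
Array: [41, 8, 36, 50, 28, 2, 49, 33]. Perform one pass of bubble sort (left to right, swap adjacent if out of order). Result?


After one pass: [8, 36, 41, 28, 2, 49, 33, 50]


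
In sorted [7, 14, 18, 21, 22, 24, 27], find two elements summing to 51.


Two pointers: lo=0, hi=6
Found pair: (24, 27) summing to 51


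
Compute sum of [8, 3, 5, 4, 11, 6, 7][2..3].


Prefix sums: [0, 8, 11, 16, 20, 31, 37, 44]
Sum[2..3] = prefix[4] - prefix[2] = 20 - 11 = 9


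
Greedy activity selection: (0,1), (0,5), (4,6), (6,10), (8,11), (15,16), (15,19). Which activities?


Greedy: pick earliest-ending, then skip overlaps.
Selected (4 activities): [(0, 1), (4, 6), (6, 10), (15, 16)]


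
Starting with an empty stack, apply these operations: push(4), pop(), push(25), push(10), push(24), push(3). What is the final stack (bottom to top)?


push(4) -> [4]
pop() returns 4 -> []
push(25) -> [25]
push(10) -> [25, 10]
push(24) -> [25, 10, 24]
push(3) -> [25, 10, 24, 3]
Final stack (bottom to top): [25, 10, 24, 3]


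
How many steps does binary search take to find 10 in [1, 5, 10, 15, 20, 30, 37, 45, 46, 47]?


Search for 10:
[0,9] mid=4 arr[4]=20
[0,3] mid=1 arr[1]=5
[2,3] mid=2 arr[2]=10
Total: 3 comparisons


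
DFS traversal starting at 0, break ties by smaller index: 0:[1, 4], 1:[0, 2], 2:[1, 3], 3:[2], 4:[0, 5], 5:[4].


DFS stack-based: start with [0]
Visit order: [0, 1, 2, 3, 4, 5]


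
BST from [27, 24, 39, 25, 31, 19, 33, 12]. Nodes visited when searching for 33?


BST root = 27
Search for 33: compare at each node
Path: [27, 39, 31, 33]


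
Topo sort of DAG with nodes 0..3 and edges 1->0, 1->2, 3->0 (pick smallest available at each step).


Kahn's algorithm, process smallest node first
Order: [1, 2, 3, 0]


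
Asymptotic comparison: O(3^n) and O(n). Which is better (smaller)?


linear grows slower than exponential (base 3)
O(n) is asymptotically smaller; O(3^n) grows faster


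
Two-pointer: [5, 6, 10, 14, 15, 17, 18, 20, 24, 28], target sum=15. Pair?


Two pointers: lo=0, hi=9
Found pair: (5, 10) summing to 15


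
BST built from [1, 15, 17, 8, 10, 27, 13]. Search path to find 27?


BST root = 1
Search for 27: compare at each node
Path: [1, 15, 17, 27]


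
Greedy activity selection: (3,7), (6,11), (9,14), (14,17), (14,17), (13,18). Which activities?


Greedy: pick earliest-ending, then skip overlaps.
Selected (3 activities): [(3, 7), (9, 14), (14, 17)]


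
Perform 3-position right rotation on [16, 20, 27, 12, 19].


Right rotate by 3: [27, 12, 19, 16, 20]


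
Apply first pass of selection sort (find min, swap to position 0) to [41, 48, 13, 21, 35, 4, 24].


After one pass: [4, 48, 13, 21, 35, 41, 24]


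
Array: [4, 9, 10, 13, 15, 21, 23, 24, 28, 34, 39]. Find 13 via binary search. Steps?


Search for 13:
[0,10] mid=5 arr[5]=21
[0,4] mid=2 arr[2]=10
[3,4] mid=3 arr[3]=13
Total: 3 comparisons


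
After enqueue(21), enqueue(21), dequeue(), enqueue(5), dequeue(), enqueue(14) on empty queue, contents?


enqueue(21) -> [21]
enqueue(21) -> [21, 21]
dequeue() returns 21 -> [21]
enqueue(5) -> [21, 5]
dequeue() returns 21 -> [5]
enqueue(14) -> [5, 14]
Final queue (front to back): [5, 14]


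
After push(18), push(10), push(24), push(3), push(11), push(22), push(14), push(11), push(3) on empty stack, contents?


push(18) -> [18]
push(10) -> [18, 10]
push(24) -> [18, 10, 24]
push(3) -> [18, 10, 24, 3]
push(11) -> [18, 10, 24, 3, 11]
push(22) -> [18, 10, 24, 3, 11, 22]
push(14) -> [18, 10, 24, 3, 11, 22, 14]
push(11) -> [18, 10, 24, 3, 11, 22, 14, 11]
push(3) -> [18, 10, 24, 3, 11, 22, 14, 11, 3]
Final stack (bottom to top): [18, 10, 24, 3, 11, 22, 14, 11, 3]


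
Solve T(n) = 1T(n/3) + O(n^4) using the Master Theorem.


a=1, b=3, c=4. log_3(1)=0 < c=4. Case 3: O(n^c) = O(n^4)
Complexity: O(n^4)


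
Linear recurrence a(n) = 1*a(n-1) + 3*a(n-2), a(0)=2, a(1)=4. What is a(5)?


Build bottom-up:
...a(3)=22, a(4)=52, a(5)=1*52+3*22=118


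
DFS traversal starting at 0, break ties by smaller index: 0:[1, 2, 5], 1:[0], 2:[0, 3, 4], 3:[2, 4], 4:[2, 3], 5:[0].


DFS stack-based: start with [0]
Visit order: [0, 1, 2, 3, 4, 5]


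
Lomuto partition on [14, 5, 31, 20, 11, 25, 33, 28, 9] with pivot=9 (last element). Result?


Elements <= 9 go left of pivot.
Result: [5, 9, 31, 20, 11, 25, 33, 28, 14], pivot at index 1


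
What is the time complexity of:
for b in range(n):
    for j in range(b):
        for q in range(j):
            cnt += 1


Per nesting level: O(n) * O(n) [triangular over b] * O(n) [triangular over j] = O(n^3)
Complexity: O(n^3)


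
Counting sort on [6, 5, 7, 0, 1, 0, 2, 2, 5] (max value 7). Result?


Count array: [2, 1, 2, 0, 0, 2, 1, 1]
Reconstruct: [0, 0, 1, 2, 2, 5, 5, 6, 7]


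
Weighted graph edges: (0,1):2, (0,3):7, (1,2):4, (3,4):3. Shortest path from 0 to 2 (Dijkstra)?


Dijkstra from 0:
Distances: {0: 0, 1: 2, 2: 6, 3: 7, 4: 10}
Shortest distance to 2 = 6, path = [0, 1, 2]


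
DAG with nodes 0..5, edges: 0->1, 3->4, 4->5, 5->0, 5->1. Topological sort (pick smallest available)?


Kahn's algorithm, process smallest node first
Order: [2, 3, 4, 5, 0, 1]


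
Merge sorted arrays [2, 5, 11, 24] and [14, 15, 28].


Compare heads, take smaller each step.
Merged: [2, 5, 11, 14, 15, 24, 28]


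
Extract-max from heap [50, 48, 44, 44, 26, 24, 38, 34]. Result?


Max = 50
Replace root with last, heapify down
Resulting heap: [48, 44, 44, 34, 26, 24, 38]


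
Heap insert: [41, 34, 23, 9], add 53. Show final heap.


Append 53: [41, 34, 23, 9, 53]
Bubble up: swap idx 4(53) with idx 1(34); swap idx 1(53) with idx 0(41)
Result: [53, 41, 23, 9, 34]


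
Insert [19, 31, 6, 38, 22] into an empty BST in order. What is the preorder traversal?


Root = 19; build tree by BST insertion.
Preorder traversal: [19, 6, 31, 22, 38]


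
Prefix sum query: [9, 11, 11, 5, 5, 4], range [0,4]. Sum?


Prefix sums: [0, 9, 20, 31, 36, 41, 45]
Sum[0..4] = prefix[5] - prefix[0] = 41 - 0 = 41


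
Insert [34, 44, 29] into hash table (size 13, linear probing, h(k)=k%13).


Insertions: 34->slot 8; 44->slot 5; 29->slot 3
Table: [None, None, None, 29, None, 44, None, None, 34, None, None, None, None]


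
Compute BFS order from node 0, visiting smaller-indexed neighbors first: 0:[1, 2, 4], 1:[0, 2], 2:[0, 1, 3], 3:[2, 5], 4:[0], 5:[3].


BFS queue: start with [0]
Visit order: [0, 1, 2, 4, 3, 5]


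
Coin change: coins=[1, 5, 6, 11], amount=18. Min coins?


dp[0]=0; dp[i]=1+min(dp[i-c] for c in coins)
...dp[13]=3, dp[14]=4, dp[15]=3, dp[16]=2, dp[17]=2, dp[18]=3
Minimum coins for 18 = 3


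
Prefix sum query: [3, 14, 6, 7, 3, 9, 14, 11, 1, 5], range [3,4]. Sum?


Prefix sums: [0, 3, 17, 23, 30, 33, 42, 56, 67, 68, 73]
Sum[3..4] = prefix[5] - prefix[3] = 33 - 23 = 10


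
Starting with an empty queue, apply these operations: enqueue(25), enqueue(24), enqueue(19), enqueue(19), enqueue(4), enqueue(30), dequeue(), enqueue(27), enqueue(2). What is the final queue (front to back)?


enqueue(25) -> [25]
enqueue(24) -> [25, 24]
enqueue(19) -> [25, 24, 19]
enqueue(19) -> [25, 24, 19, 19]
enqueue(4) -> [25, 24, 19, 19, 4]
enqueue(30) -> [25, 24, 19, 19, 4, 30]
dequeue() returns 25 -> [24, 19, 19, 4, 30]
enqueue(27) -> [24, 19, 19, 4, 30, 27]
enqueue(2) -> [24, 19, 19, 4, 30, 27, 2]
Final queue (front to back): [24, 19, 19, 4, 30, 27, 2]


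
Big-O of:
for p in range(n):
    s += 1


Per nesting level: O(n) = O(n)
Complexity: O(n)


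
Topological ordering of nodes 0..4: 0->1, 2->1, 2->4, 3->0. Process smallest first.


Kahn's algorithm, process smallest node first
Order: [2, 3, 0, 1, 4]


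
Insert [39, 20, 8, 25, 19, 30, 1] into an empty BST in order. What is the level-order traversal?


Root = 39; build tree by BST insertion.
Level-Order traversal: [39, 20, 8, 25, 1, 19, 30]


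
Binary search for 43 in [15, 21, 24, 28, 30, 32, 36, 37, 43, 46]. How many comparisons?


Search for 43:
[0,9] mid=4 arr[4]=30
[5,9] mid=7 arr[7]=37
[8,9] mid=8 arr[8]=43
Total: 3 comparisons


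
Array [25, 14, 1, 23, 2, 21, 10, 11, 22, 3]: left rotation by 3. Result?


Left rotate by 3: [23, 2, 21, 10, 11, 22, 3, 25, 14, 1]


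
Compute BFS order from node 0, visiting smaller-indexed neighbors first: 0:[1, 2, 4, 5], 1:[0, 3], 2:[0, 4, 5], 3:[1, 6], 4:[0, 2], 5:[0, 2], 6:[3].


BFS queue: start with [0]
Visit order: [0, 1, 2, 4, 5, 3, 6]


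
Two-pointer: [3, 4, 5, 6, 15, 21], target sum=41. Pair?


Two pointers: lo=0, hi=5
No pair sums to 41


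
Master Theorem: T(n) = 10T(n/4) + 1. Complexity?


a=10, b=4, c=0. log_4(10)=1.661 > c=0. Case 1: O(n^log_b(a)) = O(n^1.661)
Complexity: O(n^1.661)


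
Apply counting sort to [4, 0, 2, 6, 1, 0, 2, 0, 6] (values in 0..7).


Count array: [3, 1, 2, 0, 1, 0, 2, 0]
Reconstruct: [0, 0, 0, 1, 2, 2, 4, 6, 6]


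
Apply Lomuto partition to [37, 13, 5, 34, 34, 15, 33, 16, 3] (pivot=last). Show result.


Elements <= 3 go left of pivot.
Result: [3, 13, 5, 34, 34, 15, 33, 16, 37], pivot at index 0


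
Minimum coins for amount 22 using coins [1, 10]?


dp[0]=0; dp[i]=1+min(dp[i-c] for c in coins)
...dp[17]=8, dp[18]=9, dp[19]=10, dp[20]=2, dp[21]=3, dp[22]=4
Minimum coins for 22 = 4


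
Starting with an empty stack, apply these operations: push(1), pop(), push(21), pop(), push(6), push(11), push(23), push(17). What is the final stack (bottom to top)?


push(1) -> [1]
pop() returns 1 -> []
push(21) -> [21]
pop() returns 21 -> []
push(6) -> [6]
push(11) -> [6, 11]
push(23) -> [6, 11, 23]
push(17) -> [6, 11, 23, 17]
Final stack (bottom to top): [6, 11, 23, 17]


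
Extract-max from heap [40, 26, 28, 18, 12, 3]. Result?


Max = 40
Replace root with last, heapify down
Resulting heap: [28, 26, 3, 18, 12]


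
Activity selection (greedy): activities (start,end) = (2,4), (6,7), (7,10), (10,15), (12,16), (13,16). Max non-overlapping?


Greedy: pick earliest-ending, then skip overlaps.
Selected (4 activities): [(2, 4), (6, 7), (7, 10), (10, 15)]


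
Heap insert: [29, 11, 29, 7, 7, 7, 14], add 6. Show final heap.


Append 6: [29, 11, 29, 7, 7, 7, 14, 6]
Bubble up: no swaps needed
Result: [29, 11, 29, 7, 7, 7, 14, 6]


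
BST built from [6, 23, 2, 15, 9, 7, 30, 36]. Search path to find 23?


BST root = 6
Search for 23: compare at each node
Path: [6, 23]


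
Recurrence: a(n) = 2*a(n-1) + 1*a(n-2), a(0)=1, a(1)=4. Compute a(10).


Build bottom-up:
...a(8)=1801, a(9)=4348, a(10)=2*4348+1*1801=10497


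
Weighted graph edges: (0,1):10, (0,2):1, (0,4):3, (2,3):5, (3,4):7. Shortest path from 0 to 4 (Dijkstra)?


Dijkstra from 0:
Distances: {0: 0, 1: 10, 2: 1, 3: 6, 4: 3}
Shortest distance to 4 = 3, path = [0, 4]


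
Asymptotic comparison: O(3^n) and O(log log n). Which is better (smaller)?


double-logarithmic grows slower than exponential (base 3)
O(log log n) is asymptotically smaller; O(3^n) grows faster


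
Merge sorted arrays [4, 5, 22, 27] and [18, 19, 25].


Compare heads, take smaller each step.
Merged: [4, 5, 18, 19, 22, 25, 27]


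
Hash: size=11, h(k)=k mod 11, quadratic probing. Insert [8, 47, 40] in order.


Insertions: 8->slot 8; 47->slot 3; 40->slot 7
Table: [None, None, None, 47, None, None, None, 40, 8, None, None]


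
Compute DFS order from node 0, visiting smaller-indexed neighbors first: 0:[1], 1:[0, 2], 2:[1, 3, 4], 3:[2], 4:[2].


DFS stack-based: start with [0]
Visit order: [0, 1, 2, 3, 4]


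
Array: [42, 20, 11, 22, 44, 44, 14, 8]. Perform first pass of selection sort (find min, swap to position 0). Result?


After one pass: [8, 20, 11, 22, 44, 44, 14, 42]


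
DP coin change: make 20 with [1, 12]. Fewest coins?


dp[0]=0; dp[i]=1+min(dp[i-c] for c in coins)
...dp[15]=4, dp[16]=5, dp[17]=6, dp[18]=7, dp[19]=8, dp[20]=9
Minimum coins for 20 = 9


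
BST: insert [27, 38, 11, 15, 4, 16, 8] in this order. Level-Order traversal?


Root = 27; build tree by BST insertion.
Level-Order traversal: [27, 11, 38, 4, 15, 8, 16]


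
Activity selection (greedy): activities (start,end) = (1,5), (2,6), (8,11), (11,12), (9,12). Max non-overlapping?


Greedy: pick earliest-ending, then skip overlaps.
Selected (3 activities): [(1, 5), (8, 11), (11, 12)]


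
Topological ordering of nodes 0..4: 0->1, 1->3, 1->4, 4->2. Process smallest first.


Kahn's algorithm, process smallest node first
Order: [0, 1, 3, 4, 2]


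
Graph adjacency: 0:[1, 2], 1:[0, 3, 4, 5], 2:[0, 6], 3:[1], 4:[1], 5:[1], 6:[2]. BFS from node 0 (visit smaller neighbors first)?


BFS queue: start with [0]
Visit order: [0, 1, 2, 3, 4, 5, 6]


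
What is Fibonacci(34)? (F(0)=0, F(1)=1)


F(n)=F(n-1)+F(n-2)
...F(32)=2178309, F(33)=3524578, F(34)=5702887


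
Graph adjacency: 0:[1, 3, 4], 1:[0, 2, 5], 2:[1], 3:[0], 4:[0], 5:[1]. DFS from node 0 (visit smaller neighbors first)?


DFS stack-based: start with [0]
Visit order: [0, 1, 2, 5, 3, 4]


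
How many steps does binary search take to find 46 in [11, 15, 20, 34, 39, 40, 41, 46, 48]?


Search for 46:
[0,8] mid=4 arr[4]=39
[5,8] mid=6 arr[6]=41
[7,8] mid=7 arr[7]=46
Total: 3 comparisons


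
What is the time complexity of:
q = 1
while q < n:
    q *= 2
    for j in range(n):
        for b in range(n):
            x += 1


Per nesting level: O(log n) * O(n) * O(n) = O(n^2 log n)
Complexity: O(n^2 log n)


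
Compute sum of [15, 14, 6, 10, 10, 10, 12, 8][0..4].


Prefix sums: [0, 15, 29, 35, 45, 55, 65, 77, 85]
Sum[0..4] = prefix[5] - prefix[0] = 55 - 0 = 55


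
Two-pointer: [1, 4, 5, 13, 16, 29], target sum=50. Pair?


Two pointers: lo=0, hi=5
No pair sums to 50


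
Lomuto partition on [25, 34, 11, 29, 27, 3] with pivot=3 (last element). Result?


Elements <= 3 go left of pivot.
Result: [3, 34, 11, 29, 27, 25], pivot at index 0


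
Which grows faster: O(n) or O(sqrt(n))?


sublinear grows slower than linear
O(sqrt(n)) is asymptotically smaller; O(n) grows faster


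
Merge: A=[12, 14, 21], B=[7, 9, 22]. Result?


Compare heads, take smaller each step.
Merged: [7, 9, 12, 14, 21, 22]


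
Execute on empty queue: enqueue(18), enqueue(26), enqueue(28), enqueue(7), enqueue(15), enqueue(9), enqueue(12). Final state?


enqueue(18) -> [18]
enqueue(26) -> [18, 26]
enqueue(28) -> [18, 26, 28]
enqueue(7) -> [18, 26, 28, 7]
enqueue(15) -> [18, 26, 28, 7, 15]
enqueue(9) -> [18, 26, 28, 7, 15, 9]
enqueue(12) -> [18, 26, 28, 7, 15, 9, 12]
Final queue (front to back): [18, 26, 28, 7, 15, 9, 12]


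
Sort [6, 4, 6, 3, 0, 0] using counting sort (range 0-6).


Count array: [2, 0, 0, 1, 1, 0, 2]
Reconstruct: [0, 0, 3, 4, 6, 6]


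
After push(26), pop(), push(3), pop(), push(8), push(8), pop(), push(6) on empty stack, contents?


push(26) -> [26]
pop() returns 26 -> []
push(3) -> [3]
pop() returns 3 -> []
push(8) -> [8]
push(8) -> [8, 8]
pop() returns 8 -> [8]
push(6) -> [8, 6]
Final stack (bottom to top): [8, 6]


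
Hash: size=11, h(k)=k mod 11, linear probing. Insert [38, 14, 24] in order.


Insertions: 38->slot 5; 14->slot 3; 24->slot 2
Table: [None, None, 24, 14, None, 38, None, None, None, None, None]


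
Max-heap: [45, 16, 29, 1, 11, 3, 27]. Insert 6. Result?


Append 6: [45, 16, 29, 1, 11, 3, 27, 6]
Bubble up: swap idx 7(6) with idx 3(1)
Result: [45, 16, 29, 6, 11, 3, 27, 1]


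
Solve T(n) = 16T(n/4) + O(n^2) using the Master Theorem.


a=16, b=4, c=2. log_4(16)=2 = c=2. Case 2: O(n^c log n) = O(n^2 log n)
Complexity: O(n^2 log n)


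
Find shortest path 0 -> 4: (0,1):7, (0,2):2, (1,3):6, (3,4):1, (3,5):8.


Dijkstra from 0:
Distances: {0: 0, 1: 7, 2: 2, 3: 13, 4: 14, 5: 21}
Shortest distance to 4 = 14, path = [0, 1, 3, 4]


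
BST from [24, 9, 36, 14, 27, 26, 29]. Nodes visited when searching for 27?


BST root = 24
Search for 27: compare at each node
Path: [24, 36, 27]


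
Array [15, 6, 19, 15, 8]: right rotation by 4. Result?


Right rotate by 4: [6, 19, 15, 8, 15]


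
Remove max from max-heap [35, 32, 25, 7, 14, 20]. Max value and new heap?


Max = 35
Replace root with last, heapify down
Resulting heap: [32, 20, 25, 7, 14]


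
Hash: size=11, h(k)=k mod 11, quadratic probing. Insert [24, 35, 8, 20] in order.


Insertions: 24->slot 2; 35->slot 3; 8->slot 8; 20->slot 9
Table: [None, None, 24, 35, None, None, None, None, 8, 20, None]


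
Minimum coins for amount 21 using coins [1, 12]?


dp[0]=0; dp[i]=1+min(dp[i-c] for c in coins)
...dp[16]=5, dp[17]=6, dp[18]=7, dp[19]=8, dp[20]=9, dp[21]=10
Minimum coins for 21 = 10


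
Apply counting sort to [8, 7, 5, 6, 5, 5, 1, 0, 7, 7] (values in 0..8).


Count array: [1, 1, 0, 0, 0, 3, 1, 3, 1]
Reconstruct: [0, 1, 5, 5, 5, 6, 7, 7, 7, 8]
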